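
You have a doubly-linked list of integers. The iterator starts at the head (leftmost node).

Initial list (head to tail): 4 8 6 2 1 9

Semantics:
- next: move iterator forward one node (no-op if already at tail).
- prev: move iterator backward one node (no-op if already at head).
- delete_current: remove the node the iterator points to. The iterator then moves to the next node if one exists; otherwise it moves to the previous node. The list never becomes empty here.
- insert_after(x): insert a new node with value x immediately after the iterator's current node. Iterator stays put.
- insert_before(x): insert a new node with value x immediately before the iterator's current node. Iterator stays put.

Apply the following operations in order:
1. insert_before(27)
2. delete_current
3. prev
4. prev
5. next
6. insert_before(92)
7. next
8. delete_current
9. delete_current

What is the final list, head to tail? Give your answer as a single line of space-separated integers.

After 1 (insert_before(27)): list=[27, 4, 8, 6, 2, 1, 9] cursor@4
After 2 (delete_current): list=[27, 8, 6, 2, 1, 9] cursor@8
After 3 (prev): list=[27, 8, 6, 2, 1, 9] cursor@27
After 4 (prev): list=[27, 8, 6, 2, 1, 9] cursor@27
After 5 (next): list=[27, 8, 6, 2, 1, 9] cursor@8
After 6 (insert_before(92)): list=[27, 92, 8, 6, 2, 1, 9] cursor@8
After 7 (next): list=[27, 92, 8, 6, 2, 1, 9] cursor@6
After 8 (delete_current): list=[27, 92, 8, 2, 1, 9] cursor@2
After 9 (delete_current): list=[27, 92, 8, 1, 9] cursor@1

Answer: 27 92 8 1 9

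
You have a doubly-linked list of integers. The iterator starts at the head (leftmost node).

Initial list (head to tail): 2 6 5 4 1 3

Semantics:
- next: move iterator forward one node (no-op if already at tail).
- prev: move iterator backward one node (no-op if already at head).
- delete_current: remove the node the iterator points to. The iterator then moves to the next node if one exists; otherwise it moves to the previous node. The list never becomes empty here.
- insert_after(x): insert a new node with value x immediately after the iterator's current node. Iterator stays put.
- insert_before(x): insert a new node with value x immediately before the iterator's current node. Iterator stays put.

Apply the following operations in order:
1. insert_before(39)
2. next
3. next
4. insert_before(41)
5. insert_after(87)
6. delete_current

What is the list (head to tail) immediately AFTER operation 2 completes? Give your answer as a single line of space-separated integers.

Answer: 39 2 6 5 4 1 3

Derivation:
After 1 (insert_before(39)): list=[39, 2, 6, 5, 4, 1, 3] cursor@2
After 2 (next): list=[39, 2, 6, 5, 4, 1, 3] cursor@6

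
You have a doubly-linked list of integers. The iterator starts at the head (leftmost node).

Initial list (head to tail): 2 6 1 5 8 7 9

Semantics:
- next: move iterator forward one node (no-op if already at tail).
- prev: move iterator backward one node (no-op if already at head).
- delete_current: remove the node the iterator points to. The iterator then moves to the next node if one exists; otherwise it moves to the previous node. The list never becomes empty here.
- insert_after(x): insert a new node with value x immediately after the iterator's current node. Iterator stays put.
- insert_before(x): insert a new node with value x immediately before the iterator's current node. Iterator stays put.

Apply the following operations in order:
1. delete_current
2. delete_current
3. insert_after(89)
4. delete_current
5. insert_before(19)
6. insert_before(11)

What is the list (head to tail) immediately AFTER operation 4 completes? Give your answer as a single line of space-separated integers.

Answer: 89 5 8 7 9

Derivation:
After 1 (delete_current): list=[6, 1, 5, 8, 7, 9] cursor@6
After 2 (delete_current): list=[1, 5, 8, 7, 9] cursor@1
After 3 (insert_after(89)): list=[1, 89, 5, 8, 7, 9] cursor@1
After 4 (delete_current): list=[89, 5, 8, 7, 9] cursor@89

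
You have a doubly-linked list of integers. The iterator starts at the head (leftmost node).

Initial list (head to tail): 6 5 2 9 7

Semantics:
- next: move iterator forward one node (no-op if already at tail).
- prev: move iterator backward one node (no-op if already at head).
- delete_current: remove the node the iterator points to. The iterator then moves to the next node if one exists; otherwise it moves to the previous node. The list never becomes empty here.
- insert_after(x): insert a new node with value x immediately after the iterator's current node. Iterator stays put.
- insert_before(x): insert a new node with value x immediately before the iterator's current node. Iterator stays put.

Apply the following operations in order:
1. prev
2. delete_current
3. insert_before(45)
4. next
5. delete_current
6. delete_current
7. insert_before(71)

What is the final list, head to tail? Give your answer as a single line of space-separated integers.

Answer: 45 5 71 7

Derivation:
After 1 (prev): list=[6, 5, 2, 9, 7] cursor@6
After 2 (delete_current): list=[5, 2, 9, 7] cursor@5
After 3 (insert_before(45)): list=[45, 5, 2, 9, 7] cursor@5
After 4 (next): list=[45, 5, 2, 9, 7] cursor@2
After 5 (delete_current): list=[45, 5, 9, 7] cursor@9
After 6 (delete_current): list=[45, 5, 7] cursor@7
After 7 (insert_before(71)): list=[45, 5, 71, 7] cursor@7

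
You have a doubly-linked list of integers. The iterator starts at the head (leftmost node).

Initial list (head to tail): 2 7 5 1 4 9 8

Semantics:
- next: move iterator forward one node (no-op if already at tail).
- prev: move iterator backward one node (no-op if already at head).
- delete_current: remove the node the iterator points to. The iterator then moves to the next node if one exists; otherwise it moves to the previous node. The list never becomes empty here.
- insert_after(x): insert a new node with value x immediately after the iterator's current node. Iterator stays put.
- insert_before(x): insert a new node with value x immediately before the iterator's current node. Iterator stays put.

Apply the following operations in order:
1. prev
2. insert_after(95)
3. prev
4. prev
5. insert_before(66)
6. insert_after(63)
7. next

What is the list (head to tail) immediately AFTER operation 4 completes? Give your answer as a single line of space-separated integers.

Answer: 2 95 7 5 1 4 9 8

Derivation:
After 1 (prev): list=[2, 7, 5, 1, 4, 9, 8] cursor@2
After 2 (insert_after(95)): list=[2, 95, 7, 5, 1, 4, 9, 8] cursor@2
After 3 (prev): list=[2, 95, 7, 5, 1, 4, 9, 8] cursor@2
After 4 (prev): list=[2, 95, 7, 5, 1, 4, 9, 8] cursor@2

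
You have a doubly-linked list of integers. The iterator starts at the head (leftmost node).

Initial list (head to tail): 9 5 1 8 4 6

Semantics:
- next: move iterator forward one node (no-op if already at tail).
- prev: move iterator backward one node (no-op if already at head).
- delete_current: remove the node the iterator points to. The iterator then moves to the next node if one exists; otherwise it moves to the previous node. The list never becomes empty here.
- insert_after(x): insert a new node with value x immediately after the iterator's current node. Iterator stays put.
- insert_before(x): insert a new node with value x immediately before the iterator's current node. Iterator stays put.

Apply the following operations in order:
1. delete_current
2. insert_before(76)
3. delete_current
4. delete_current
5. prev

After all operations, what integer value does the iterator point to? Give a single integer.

After 1 (delete_current): list=[5, 1, 8, 4, 6] cursor@5
After 2 (insert_before(76)): list=[76, 5, 1, 8, 4, 6] cursor@5
After 3 (delete_current): list=[76, 1, 8, 4, 6] cursor@1
After 4 (delete_current): list=[76, 8, 4, 6] cursor@8
After 5 (prev): list=[76, 8, 4, 6] cursor@76

Answer: 76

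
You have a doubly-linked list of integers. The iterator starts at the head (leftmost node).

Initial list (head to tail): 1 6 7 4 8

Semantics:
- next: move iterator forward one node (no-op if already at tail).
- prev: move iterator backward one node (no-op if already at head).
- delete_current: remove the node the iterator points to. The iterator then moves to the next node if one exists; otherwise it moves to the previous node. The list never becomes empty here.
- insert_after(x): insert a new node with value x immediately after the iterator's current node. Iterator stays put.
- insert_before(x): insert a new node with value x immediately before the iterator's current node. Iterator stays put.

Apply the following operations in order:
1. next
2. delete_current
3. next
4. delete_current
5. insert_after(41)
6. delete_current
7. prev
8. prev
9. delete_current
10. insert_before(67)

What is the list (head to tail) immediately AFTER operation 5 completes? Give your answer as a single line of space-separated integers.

After 1 (next): list=[1, 6, 7, 4, 8] cursor@6
After 2 (delete_current): list=[1, 7, 4, 8] cursor@7
After 3 (next): list=[1, 7, 4, 8] cursor@4
After 4 (delete_current): list=[1, 7, 8] cursor@8
After 5 (insert_after(41)): list=[1, 7, 8, 41] cursor@8

Answer: 1 7 8 41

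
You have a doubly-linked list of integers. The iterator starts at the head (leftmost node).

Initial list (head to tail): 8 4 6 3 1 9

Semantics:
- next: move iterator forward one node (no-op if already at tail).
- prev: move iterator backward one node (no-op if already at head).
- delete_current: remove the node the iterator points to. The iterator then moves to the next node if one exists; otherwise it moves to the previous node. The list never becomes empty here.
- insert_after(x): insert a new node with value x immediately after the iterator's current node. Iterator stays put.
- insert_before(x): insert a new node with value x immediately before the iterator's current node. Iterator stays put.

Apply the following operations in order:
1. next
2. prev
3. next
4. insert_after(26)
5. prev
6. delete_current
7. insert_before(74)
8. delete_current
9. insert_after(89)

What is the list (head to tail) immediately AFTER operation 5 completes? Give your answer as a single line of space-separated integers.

Answer: 8 4 26 6 3 1 9

Derivation:
After 1 (next): list=[8, 4, 6, 3, 1, 9] cursor@4
After 2 (prev): list=[8, 4, 6, 3, 1, 9] cursor@8
After 3 (next): list=[8, 4, 6, 3, 1, 9] cursor@4
After 4 (insert_after(26)): list=[8, 4, 26, 6, 3, 1, 9] cursor@4
After 5 (prev): list=[8, 4, 26, 6, 3, 1, 9] cursor@8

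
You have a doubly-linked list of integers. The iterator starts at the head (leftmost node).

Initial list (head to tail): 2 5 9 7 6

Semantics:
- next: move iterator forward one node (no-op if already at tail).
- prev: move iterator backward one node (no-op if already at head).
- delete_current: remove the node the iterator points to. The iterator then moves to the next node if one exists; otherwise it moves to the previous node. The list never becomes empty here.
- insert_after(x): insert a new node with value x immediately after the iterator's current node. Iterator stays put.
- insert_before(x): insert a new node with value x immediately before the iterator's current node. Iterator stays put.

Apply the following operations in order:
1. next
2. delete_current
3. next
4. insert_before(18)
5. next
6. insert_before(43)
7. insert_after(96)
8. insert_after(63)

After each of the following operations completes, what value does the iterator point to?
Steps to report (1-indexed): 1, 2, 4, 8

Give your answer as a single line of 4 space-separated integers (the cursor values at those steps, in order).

Answer: 5 9 7 6

Derivation:
After 1 (next): list=[2, 5, 9, 7, 6] cursor@5
After 2 (delete_current): list=[2, 9, 7, 6] cursor@9
After 3 (next): list=[2, 9, 7, 6] cursor@7
After 4 (insert_before(18)): list=[2, 9, 18, 7, 6] cursor@7
After 5 (next): list=[2, 9, 18, 7, 6] cursor@6
After 6 (insert_before(43)): list=[2, 9, 18, 7, 43, 6] cursor@6
After 7 (insert_after(96)): list=[2, 9, 18, 7, 43, 6, 96] cursor@6
After 8 (insert_after(63)): list=[2, 9, 18, 7, 43, 6, 63, 96] cursor@6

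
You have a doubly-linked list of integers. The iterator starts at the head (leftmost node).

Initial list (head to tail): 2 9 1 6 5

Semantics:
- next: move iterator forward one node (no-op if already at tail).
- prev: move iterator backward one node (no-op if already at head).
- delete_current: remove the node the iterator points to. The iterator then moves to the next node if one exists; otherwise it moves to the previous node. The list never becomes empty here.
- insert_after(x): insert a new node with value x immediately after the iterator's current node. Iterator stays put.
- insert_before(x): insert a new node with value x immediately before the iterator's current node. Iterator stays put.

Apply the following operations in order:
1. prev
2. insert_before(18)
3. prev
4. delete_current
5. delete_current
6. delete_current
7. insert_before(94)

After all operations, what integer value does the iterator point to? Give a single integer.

Answer: 1

Derivation:
After 1 (prev): list=[2, 9, 1, 6, 5] cursor@2
After 2 (insert_before(18)): list=[18, 2, 9, 1, 6, 5] cursor@2
After 3 (prev): list=[18, 2, 9, 1, 6, 5] cursor@18
After 4 (delete_current): list=[2, 9, 1, 6, 5] cursor@2
After 5 (delete_current): list=[9, 1, 6, 5] cursor@9
After 6 (delete_current): list=[1, 6, 5] cursor@1
After 7 (insert_before(94)): list=[94, 1, 6, 5] cursor@1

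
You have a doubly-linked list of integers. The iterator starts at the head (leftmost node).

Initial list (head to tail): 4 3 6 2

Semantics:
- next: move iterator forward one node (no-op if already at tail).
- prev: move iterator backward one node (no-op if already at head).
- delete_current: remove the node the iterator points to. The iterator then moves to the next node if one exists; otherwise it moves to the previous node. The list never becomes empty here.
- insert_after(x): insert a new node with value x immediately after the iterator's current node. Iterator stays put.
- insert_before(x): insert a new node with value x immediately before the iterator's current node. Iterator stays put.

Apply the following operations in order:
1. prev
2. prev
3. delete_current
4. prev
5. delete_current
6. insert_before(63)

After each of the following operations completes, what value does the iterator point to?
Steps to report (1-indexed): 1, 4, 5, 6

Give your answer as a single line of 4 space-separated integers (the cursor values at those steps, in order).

After 1 (prev): list=[4, 3, 6, 2] cursor@4
After 2 (prev): list=[4, 3, 6, 2] cursor@4
After 3 (delete_current): list=[3, 6, 2] cursor@3
After 4 (prev): list=[3, 6, 2] cursor@3
After 5 (delete_current): list=[6, 2] cursor@6
After 6 (insert_before(63)): list=[63, 6, 2] cursor@6

Answer: 4 3 6 6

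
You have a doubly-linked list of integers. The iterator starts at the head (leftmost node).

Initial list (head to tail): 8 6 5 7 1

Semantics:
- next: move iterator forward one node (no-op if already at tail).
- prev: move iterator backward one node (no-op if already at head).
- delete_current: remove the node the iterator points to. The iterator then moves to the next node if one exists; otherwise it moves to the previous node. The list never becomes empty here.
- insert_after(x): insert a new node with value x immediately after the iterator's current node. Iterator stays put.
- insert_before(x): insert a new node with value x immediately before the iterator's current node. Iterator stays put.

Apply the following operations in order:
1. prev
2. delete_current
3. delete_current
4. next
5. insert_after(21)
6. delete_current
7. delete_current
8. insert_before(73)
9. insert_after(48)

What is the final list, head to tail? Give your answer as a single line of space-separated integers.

Answer: 5 73 1 48

Derivation:
After 1 (prev): list=[8, 6, 5, 7, 1] cursor@8
After 2 (delete_current): list=[6, 5, 7, 1] cursor@6
After 3 (delete_current): list=[5, 7, 1] cursor@5
After 4 (next): list=[5, 7, 1] cursor@7
After 5 (insert_after(21)): list=[5, 7, 21, 1] cursor@7
After 6 (delete_current): list=[5, 21, 1] cursor@21
After 7 (delete_current): list=[5, 1] cursor@1
After 8 (insert_before(73)): list=[5, 73, 1] cursor@1
After 9 (insert_after(48)): list=[5, 73, 1, 48] cursor@1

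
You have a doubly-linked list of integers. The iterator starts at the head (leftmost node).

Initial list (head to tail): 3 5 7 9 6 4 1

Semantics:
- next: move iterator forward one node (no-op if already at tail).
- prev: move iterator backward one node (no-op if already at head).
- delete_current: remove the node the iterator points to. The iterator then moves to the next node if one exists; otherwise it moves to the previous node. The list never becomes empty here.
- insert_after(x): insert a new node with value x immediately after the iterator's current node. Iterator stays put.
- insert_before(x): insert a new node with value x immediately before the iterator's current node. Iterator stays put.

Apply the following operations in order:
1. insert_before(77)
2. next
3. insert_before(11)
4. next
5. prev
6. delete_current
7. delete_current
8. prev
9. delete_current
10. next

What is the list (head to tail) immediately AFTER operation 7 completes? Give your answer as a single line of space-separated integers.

Answer: 77 3 11 9 6 4 1

Derivation:
After 1 (insert_before(77)): list=[77, 3, 5, 7, 9, 6, 4, 1] cursor@3
After 2 (next): list=[77, 3, 5, 7, 9, 6, 4, 1] cursor@5
After 3 (insert_before(11)): list=[77, 3, 11, 5, 7, 9, 6, 4, 1] cursor@5
After 4 (next): list=[77, 3, 11, 5, 7, 9, 6, 4, 1] cursor@7
After 5 (prev): list=[77, 3, 11, 5, 7, 9, 6, 4, 1] cursor@5
After 6 (delete_current): list=[77, 3, 11, 7, 9, 6, 4, 1] cursor@7
After 7 (delete_current): list=[77, 3, 11, 9, 6, 4, 1] cursor@9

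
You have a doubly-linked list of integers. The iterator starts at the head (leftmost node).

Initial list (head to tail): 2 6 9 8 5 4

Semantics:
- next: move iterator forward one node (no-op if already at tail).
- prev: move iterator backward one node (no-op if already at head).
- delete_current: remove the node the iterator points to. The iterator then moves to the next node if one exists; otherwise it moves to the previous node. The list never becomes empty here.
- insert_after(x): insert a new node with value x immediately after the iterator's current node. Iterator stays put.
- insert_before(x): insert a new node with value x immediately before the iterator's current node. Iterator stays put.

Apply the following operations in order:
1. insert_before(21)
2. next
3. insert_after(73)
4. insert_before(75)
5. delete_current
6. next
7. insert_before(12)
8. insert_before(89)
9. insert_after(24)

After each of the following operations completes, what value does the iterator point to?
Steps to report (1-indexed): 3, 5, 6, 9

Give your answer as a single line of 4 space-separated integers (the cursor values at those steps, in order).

Answer: 6 73 9 9

Derivation:
After 1 (insert_before(21)): list=[21, 2, 6, 9, 8, 5, 4] cursor@2
After 2 (next): list=[21, 2, 6, 9, 8, 5, 4] cursor@6
After 3 (insert_after(73)): list=[21, 2, 6, 73, 9, 8, 5, 4] cursor@6
After 4 (insert_before(75)): list=[21, 2, 75, 6, 73, 9, 8, 5, 4] cursor@6
After 5 (delete_current): list=[21, 2, 75, 73, 9, 8, 5, 4] cursor@73
After 6 (next): list=[21, 2, 75, 73, 9, 8, 5, 4] cursor@9
After 7 (insert_before(12)): list=[21, 2, 75, 73, 12, 9, 8, 5, 4] cursor@9
After 8 (insert_before(89)): list=[21, 2, 75, 73, 12, 89, 9, 8, 5, 4] cursor@9
After 9 (insert_after(24)): list=[21, 2, 75, 73, 12, 89, 9, 24, 8, 5, 4] cursor@9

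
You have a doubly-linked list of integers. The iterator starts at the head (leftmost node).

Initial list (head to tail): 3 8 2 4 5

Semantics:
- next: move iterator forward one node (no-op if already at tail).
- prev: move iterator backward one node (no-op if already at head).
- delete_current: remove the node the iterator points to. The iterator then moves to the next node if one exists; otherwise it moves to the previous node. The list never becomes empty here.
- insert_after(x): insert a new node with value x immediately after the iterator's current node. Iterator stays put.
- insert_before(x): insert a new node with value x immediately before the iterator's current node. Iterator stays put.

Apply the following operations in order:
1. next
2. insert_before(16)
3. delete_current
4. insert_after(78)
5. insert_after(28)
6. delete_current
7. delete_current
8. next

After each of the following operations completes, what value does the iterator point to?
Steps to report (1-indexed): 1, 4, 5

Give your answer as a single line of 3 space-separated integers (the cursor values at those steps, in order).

After 1 (next): list=[3, 8, 2, 4, 5] cursor@8
After 2 (insert_before(16)): list=[3, 16, 8, 2, 4, 5] cursor@8
After 3 (delete_current): list=[3, 16, 2, 4, 5] cursor@2
After 4 (insert_after(78)): list=[3, 16, 2, 78, 4, 5] cursor@2
After 5 (insert_after(28)): list=[3, 16, 2, 28, 78, 4, 5] cursor@2
After 6 (delete_current): list=[3, 16, 28, 78, 4, 5] cursor@28
After 7 (delete_current): list=[3, 16, 78, 4, 5] cursor@78
After 8 (next): list=[3, 16, 78, 4, 5] cursor@4

Answer: 8 2 2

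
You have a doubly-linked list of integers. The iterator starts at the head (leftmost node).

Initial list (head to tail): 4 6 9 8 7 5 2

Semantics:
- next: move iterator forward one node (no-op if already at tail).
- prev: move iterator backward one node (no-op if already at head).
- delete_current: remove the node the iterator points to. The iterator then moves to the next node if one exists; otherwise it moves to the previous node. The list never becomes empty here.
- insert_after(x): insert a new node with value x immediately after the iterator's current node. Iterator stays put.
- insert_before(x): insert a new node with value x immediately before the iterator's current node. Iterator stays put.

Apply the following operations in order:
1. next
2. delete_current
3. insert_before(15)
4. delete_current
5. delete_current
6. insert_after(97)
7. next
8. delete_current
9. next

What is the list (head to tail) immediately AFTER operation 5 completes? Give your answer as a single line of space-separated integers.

Answer: 4 15 7 5 2

Derivation:
After 1 (next): list=[4, 6, 9, 8, 7, 5, 2] cursor@6
After 2 (delete_current): list=[4, 9, 8, 7, 5, 2] cursor@9
After 3 (insert_before(15)): list=[4, 15, 9, 8, 7, 5, 2] cursor@9
After 4 (delete_current): list=[4, 15, 8, 7, 5, 2] cursor@8
After 5 (delete_current): list=[4, 15, 7, 5, 2] cursor@7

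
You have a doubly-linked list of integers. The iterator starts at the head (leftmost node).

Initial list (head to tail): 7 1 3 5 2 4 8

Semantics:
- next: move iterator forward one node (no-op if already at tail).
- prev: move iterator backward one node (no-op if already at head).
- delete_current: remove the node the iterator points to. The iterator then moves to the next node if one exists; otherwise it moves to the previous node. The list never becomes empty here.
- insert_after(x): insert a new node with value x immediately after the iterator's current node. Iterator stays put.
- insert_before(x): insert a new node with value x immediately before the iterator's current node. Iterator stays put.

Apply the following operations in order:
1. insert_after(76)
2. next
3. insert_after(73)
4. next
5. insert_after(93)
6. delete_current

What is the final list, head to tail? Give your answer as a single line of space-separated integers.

Answer: 7 76 93 1 3 5 2 4 8

Derivation:
After 1 (insert_after(76)): list=[7, 76, 1, 3, 5, 2, 4, 8] cursor@7
After 2 (next): list=[7, 76, 1, 3, 5, 2, 4, 8] cursor@76
After 3 (insert_after(73)): list=[7, 76, 73, 1, 3, 5, 2, 4, 8] cursor@76
After 4 (next): list=[7, 76, 73, 1, 3, 5, 2, 4, 8] cursor@73
After 5 (insert_after(93)): list=[7, 76, 73, 93, 1, 3, 5, 2, 4, 8] cursor@73
After 6 (delete_current): list=[7, 76, 93, 1, 3, 5, 2, 4, 8] cursor@93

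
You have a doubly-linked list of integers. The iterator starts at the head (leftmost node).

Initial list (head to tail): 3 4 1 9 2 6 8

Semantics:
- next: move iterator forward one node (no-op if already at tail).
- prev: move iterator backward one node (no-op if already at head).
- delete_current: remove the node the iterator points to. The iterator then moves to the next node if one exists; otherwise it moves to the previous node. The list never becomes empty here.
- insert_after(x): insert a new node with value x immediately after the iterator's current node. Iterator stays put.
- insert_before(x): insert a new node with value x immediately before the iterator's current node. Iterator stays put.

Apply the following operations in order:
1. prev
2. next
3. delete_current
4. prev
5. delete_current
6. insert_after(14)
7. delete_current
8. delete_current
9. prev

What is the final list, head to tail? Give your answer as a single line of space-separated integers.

Answer: 9 2 6 8

Derivation:
After 1 (prev): list=[3, 4, 1, 9, 2, 6, 8] cursor@3
After 2 (next): list=[3, 4, 1, 9, 2, 6, 8] cursor@4
After 3 (delete_current): list=[3, 1, 9, 2, 6, 8] cursor@1
After 4 (prev): list=[3, 1, 9, 2, 6, 8] cursor@3
After 5 (delete_current): list=[1, 9, 2, 6, 8] cursor@1
After 6 (insert_after(14)): list=[1, 14, 9, 2, 6, 8] cursor@1
After 7 (delete_current): list=[14, 9, 2, 6, 8] cursor@14
After 8 (delete_current): list=[9, 2, 6, 8] cursor@9
After 9 (prev): list=[9, 2, 6, 8] cursor@9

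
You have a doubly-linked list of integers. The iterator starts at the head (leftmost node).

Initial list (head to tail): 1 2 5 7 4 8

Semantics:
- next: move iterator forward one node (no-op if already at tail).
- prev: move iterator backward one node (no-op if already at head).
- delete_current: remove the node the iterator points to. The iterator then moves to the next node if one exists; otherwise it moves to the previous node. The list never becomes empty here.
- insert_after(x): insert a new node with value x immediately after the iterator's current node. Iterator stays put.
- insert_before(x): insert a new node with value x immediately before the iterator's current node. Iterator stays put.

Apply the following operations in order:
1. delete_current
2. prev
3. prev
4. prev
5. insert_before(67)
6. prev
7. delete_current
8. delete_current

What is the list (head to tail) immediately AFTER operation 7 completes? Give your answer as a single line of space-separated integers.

After 1 (delete_current): list=[2, 5, 7, 4, 8] cursor@2
After 2 (prev): list=[2, 5, 7, 4, 8] cursor@2
After 3 (prev): list=[2, 5, 7, 4, 8] cursor@2
After 4 (prev): list=[2, 5, 7, 4, 8] cursor@2
After 5 (insert_before(67)): list=[67, 2, 5, 7, 4, 8] cursor@2
After 6 (prev): list=[67, 2, 5, 7, 4, 8] cursor@67
After 7 (delete_current): list=[2, 5, 7, 4, 8] cursor@2

Answer: 2 5 7 4 8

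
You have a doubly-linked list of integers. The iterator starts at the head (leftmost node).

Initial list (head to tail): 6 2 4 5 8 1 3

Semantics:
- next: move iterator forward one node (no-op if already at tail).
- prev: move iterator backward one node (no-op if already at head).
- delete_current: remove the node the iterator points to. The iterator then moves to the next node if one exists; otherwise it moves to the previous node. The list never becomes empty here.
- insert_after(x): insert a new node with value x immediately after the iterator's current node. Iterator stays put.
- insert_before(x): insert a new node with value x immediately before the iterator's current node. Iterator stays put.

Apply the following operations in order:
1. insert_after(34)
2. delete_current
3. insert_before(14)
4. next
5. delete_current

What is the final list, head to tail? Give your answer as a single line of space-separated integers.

After 1 (insert_after(34)): list=[6, 34, 2, 4, 5, 8, 1, 3] cursor@6
After 2 (delete_current): list=[34, 2, 4, 5, 8, 1, 3] cursor@34
After 3 (insert_before(14)): list=[14, 34, 2, 4, 5, 8, 1, 3] cursor@34
After 4 (next): list=[14, 34, 2, 4, 5, 8, 1, 3] cursor@2
After 5 (delete_current): list=[14, 34, 4, 5, 8, 1, 3] cursor@4

Answer: 14 34 4 5 8 1 3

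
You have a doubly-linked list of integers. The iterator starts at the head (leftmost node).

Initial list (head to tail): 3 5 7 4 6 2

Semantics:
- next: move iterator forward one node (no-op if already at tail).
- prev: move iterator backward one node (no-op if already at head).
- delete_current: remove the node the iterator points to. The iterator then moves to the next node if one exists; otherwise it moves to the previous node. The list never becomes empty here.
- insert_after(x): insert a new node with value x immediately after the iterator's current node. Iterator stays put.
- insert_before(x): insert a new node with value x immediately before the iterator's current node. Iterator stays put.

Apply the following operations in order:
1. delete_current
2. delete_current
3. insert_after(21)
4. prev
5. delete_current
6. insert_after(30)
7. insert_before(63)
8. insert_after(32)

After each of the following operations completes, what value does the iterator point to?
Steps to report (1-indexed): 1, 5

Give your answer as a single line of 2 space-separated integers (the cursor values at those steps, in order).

Answer: 5 21

Derivation:
After 1 (delete_current): list=[5, 7, 4, 6, 2] cursor@5
After 2 (delete_current): list=[7, 4, 6, 2] cursor@7
After 3 (insert_after(21)): list=[7, 21, 4, 6, 2] cursor@7
After 4 (prev): list=[7, 21, 4, 6, 2] cursor@7
After 5 (delete_current): list=[21, 4, 6, 2] cursor@21
After 6 (insert_after(30)): list=[21, 30, 4, 6, 2] cursor@21
After 7 (insert_before(63)): list=[63, 21, 30, 4, 6, 2] cursor@21
After 8 (insert_after(32)): list=[63, 21, 32, 30, 4, 6, 2] cursor@21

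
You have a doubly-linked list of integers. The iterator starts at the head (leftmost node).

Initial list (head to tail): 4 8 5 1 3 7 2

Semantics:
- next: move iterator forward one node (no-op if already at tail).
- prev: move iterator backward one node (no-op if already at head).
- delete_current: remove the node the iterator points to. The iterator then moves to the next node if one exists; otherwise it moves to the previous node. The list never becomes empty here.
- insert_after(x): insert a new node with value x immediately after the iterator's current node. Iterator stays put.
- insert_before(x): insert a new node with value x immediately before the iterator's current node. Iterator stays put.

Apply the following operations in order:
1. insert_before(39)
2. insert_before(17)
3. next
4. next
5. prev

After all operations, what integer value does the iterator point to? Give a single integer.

After 1 (insert_before(39)): list=[39, 4, 8, 5, 1, 3, 7, 2] cursor@4
After 2 (insert_before(17)): list=[39, 17, 4, 8, 5, 1, 3, 7, 2] cursor@4
After 3 (next): list=[39, 17, 4, 8, 5, 1, 3, 7, 2] cursor@8
After 4 (next): list=[39, 17, 4, 8, 5, 1, 3, 7, 2] cursor@5
After 5 (prev): list=[39, 17, 4, 8, 5, 1, 3, 7, 2] cursor@8

Answer: 8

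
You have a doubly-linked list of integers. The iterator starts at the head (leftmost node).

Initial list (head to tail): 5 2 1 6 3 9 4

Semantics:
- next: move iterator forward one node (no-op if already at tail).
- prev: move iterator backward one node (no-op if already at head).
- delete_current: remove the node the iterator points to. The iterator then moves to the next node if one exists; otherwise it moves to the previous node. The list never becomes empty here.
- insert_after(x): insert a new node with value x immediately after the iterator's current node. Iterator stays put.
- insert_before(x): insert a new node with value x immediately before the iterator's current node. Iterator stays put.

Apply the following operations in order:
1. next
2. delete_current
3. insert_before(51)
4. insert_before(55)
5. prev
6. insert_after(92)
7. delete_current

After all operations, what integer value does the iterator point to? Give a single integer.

After 1 (next): list=[5, 2, 1, 6, 3, 9, 4] cursor@2
After 2 (delete_current): list=[5, 1, 6, 3, 9, 4] cursor@1
After 3 (insert_before(51)): list=[5, 51, 1, 6, 3, 9, 4] cursor@1
After 4 (insert_before(55)): list=[5, 51, 55, 1, 6, 3, 9, 4] cursor@1
After 5 (prev): list=[5, 51, 55, 1, 6, 3, 9, 4] cursor@55
After 6 (insert_after(92)): list=[5, 51, 55, 92, 1, 6, 3, 9, 4] cursor@55
After 7 (delete_current): list=[5, 51, 92, 1, 6, 3, 9, 4] cursor@92

Answer: 92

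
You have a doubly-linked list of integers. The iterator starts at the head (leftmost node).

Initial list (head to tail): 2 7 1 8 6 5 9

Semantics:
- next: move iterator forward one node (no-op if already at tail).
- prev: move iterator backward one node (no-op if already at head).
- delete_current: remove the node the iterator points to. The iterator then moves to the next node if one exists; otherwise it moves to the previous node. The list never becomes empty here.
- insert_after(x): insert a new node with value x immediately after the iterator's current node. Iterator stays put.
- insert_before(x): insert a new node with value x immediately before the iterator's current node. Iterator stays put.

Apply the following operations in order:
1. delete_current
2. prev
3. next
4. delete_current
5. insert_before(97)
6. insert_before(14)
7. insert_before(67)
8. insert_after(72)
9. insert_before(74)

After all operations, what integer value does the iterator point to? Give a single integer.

After 1 (delete_current): list=[7, 1, 8, 6, 5, 9] cursor@7
After 2 (prev): list=[7, 1, 8, 6, 5, 9] cursor@7
After 3 (next): list=[7, 1, 8, 6, 5, 9] cursor@1
After 4 (delete_current): list=[7, 8, 6, 5, 9] cursor@8
After 5 (insert_before(97)): list=[7, 97, 8, 6, 5, 9] cursor@8
After 6 (insert_before(14)): list=[7, 97, 14, 8, 6, 5, 9] cursor@8
After 7 (insert_before(67)): list=[7, 97, 14, 67, 8, 6, 5, 9] cursor@8
After 8 (insert_after(72)): list=[7, 97, 14, 67, 8, 72, 6, 5, 9] cursor@8
After 9 (insert_before(74)): list=[7, 97, 14, 67, 74, 8, 72, 6, 5, 9] cursor@8

Answer: 8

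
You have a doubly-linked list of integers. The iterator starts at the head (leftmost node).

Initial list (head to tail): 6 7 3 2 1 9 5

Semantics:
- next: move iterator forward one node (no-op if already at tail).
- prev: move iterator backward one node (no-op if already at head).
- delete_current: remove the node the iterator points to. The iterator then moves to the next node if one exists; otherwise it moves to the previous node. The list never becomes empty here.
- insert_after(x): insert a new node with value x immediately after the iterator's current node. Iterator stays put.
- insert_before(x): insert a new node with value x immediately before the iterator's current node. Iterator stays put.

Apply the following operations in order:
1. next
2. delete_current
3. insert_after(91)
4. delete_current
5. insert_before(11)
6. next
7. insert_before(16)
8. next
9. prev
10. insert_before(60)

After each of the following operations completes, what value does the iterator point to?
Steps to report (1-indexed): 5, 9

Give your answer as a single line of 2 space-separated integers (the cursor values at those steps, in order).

After 1 (next): list=[6, 7, 3, 2, 1, 9, 5] cursor@7
After 2 (delete_current): list=[6, 3, 2, 1, 9, 5] cursor@3
After 3 (insert_after(91)): list=[6, 3, 91, 2, 1, 9, 5] cursor@3
After 4 (delete_current): list=[6, 91, 2, 1, 9, 5] cursor@91
After 5 (insert_before(11)): list=[6, 11, 91, 2, 1, 9, 5] cursor@91
After 6 (next): list=[6, 11, 91, 2, 1, 9, 5] cursor@2
After 7 (insert_before(16)): list=[6, 11, 91, 16, 2, 1, 9, 5] cursor@2
After 8 (next): list=[6, 11, 91, 16, 2, 1, 9, 5] cursor@1
After 9 (prev): list=[6, 11, 91, 16, 2, 1, 9, 5] cursor@2
After 10 (insert_before(60)): list=[6, 11, 91, 16, 60, 2, 1, 9, 5] cursor@2

Answer: 91 2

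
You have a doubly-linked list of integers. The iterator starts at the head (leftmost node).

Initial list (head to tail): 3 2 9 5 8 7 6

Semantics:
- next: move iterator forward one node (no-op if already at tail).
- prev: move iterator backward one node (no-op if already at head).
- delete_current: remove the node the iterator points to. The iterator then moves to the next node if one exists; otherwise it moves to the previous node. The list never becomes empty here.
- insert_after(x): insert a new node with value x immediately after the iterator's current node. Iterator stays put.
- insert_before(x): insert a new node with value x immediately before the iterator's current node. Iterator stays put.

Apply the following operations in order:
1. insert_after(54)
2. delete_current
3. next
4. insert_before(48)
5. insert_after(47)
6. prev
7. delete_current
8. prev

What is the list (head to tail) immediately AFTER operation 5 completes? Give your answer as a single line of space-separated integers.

After 1 (insert_after(54)): list=[3, 54, 2, 9, 5, 8, 7, 6] cursor@3
After 2 (delete_current): list=[54, 2, 9, 5, 8, 7, 6] cursor@54
After 3 (next): list=[54, 2, 9, 5, 8, 7, 6] cursor@2
After 4 (insert_before(48)): list=[54, 48, 2, 9, 5, 8, 7, 6] cursor@2
After 5 (insert_after(47)): list=[54, 48, 2, 47, 9, 5, 8, 7, 6] cursor@2

Answer: 54 48 2 47 9 5 8 7 6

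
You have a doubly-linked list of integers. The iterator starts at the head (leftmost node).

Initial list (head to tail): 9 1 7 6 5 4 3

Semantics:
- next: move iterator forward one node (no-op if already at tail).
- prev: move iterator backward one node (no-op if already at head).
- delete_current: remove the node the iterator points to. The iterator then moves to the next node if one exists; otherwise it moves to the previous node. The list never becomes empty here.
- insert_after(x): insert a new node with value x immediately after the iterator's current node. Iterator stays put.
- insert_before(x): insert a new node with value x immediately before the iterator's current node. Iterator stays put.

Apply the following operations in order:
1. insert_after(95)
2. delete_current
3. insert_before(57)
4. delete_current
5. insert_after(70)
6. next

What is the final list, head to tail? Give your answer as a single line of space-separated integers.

After 1 (insert_after(95)): list=[9, 95, 1, 7, 6, 5, 4, 3] cursor@9
After 2 (delete_current): list=[95, 1, 7, 6, 5, 4, 3] cursor@95
After 3 (insert_before(57)): list=[57, 95, 1, 7, 6, 5, 4, 3] cursor@95
After 4 (delete_current): list=[57, 1, 7, 6, 5, 4, 3] cursor@1
After 5 (insert_after(70)): list=[57, 1, 70, 7, 6, 5, 4, 3] cursor@1
After 6 (next): list=[57, 1, 70, 7, 6, 5, 4, 3] cursor@70

Answer: 57 1 70 7 6 5 4 3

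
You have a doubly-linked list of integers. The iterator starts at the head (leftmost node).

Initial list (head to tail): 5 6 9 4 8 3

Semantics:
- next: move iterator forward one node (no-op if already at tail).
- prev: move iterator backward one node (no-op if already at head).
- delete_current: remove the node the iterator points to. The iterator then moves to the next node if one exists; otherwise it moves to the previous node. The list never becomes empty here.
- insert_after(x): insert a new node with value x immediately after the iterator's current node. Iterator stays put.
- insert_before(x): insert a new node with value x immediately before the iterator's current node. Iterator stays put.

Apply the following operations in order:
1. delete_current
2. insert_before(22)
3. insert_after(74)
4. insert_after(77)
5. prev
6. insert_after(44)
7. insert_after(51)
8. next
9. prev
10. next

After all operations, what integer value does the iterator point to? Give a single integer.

Answer: 51

Derivation:
After 1 (delete_current): list=[6, 9, 4, 8, 3] cursor@6
After 2 (insert_before(22)): list=[22, 6, 9, 4, 8, 3] cursor@6
After 3 (insert_after(74)): list=[22, 6, 74, 9, 4, 8, 3] cursor@6
After 4 (insert_after(77)): list=[22, 6, 77, 74, 9, 4, 8, 3] cursor@6
After 5 (prev): list=[22, 6, 77, 74, 9, 4, 8, 3] cursor@22
After 6 (insert_after(44)): list=[22, 44, 6, 77, 74, 9, 4, 8, 3] cursor@22
After 7 (insert_after(51)): list=[22, 51, 44, 6, 77, 74, 9, 4, 8, 3] cursor@22
After 8 (next): list=[22, 51, 44, 6, 77, 74, 9, 4, 8, 3] cursor@51
After 9 (prev): list=[22, 51, 44, 6, 77, 74, 9, 4, 8, 3] cursor@22
After 10 (next): list=[22, 51, 44, 6, 77, 74, 9, 4, 8, 3] cursor@51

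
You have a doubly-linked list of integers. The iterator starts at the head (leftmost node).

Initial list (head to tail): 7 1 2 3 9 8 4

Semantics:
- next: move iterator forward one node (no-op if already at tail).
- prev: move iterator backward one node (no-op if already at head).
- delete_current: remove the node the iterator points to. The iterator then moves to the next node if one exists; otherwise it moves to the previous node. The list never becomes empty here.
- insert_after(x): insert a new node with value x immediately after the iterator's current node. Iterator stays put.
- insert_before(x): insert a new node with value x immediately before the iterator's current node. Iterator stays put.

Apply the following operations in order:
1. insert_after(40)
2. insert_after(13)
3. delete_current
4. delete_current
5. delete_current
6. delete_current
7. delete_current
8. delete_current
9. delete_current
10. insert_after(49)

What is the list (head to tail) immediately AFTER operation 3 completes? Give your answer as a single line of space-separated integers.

After 1 (insert_after(40)): list=[7, 40, 1, 2, 3, 9, 8, 4] cursor@7
After 2 (insert_after(13)): list=[7, 13, 40, 1, 2, 3, 9, 8, 4] cursor@7
After 3 (delete_current): list=[13, 40, 1, 2, 3, 9, 8, 4] cursor@13

Answer: 13 40 1 2 3 9 8 4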